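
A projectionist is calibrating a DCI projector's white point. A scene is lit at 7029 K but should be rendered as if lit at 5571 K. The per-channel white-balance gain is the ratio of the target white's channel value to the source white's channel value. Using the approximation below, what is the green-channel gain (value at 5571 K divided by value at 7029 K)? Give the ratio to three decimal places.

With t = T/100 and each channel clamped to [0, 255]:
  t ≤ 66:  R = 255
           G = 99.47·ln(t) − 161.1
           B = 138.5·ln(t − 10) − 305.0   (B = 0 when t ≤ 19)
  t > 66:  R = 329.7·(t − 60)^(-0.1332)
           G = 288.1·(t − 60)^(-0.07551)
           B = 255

0.988

At 7029 K (t = 70.29):
  G = 288.1·(70.29 − 60)^(-0.07551) = 288.1·10.29^(-0.07551) = 288.1·0.83860 = 241.599.
At 5571 K (t = 55.71):
  G = 99.47·ln 55.71 − 161.1 = 99.47·4.0202 − 161.1 = 238.785.
Gain = 238.785 / 241.599 = 0.9884 → 0.988.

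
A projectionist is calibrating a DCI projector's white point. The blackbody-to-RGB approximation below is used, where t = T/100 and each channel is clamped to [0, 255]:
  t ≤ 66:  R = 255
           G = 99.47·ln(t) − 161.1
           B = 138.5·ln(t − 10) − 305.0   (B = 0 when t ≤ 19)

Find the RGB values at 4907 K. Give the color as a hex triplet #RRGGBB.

#FFE2CB

t = 4907/100 = 49.07; the t ≤ 66 branch applies.
R = 255 by definition for t ≤ 66.
G = 99.47·ln 49.07 − 161.1 = 99.47·3.8932 − 161.1 = 226.161.
B = 138.5·ln(49.07 − 10) − 305.0 = 138.5·ln 39.07 − 305.0 = 138.5·3.6654 − 305.0 = 202.652.
Rounded: (255, 226, 203).
In hex: #FFE2CB.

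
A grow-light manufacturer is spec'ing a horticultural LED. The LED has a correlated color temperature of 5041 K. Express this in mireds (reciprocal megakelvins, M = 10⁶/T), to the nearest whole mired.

M = 10⁶ / 5041 = 198.373 → 198 mireds.

198 mireds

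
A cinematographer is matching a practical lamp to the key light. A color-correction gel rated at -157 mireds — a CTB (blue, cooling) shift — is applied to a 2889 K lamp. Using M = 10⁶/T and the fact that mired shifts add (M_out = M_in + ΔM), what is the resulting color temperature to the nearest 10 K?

5290 K

M_in = 10⁶/2889 = 346.14 mireds.
M_out = 346.14 + (-157) = 189.14 mireds.
T_out = 10⁶/189.14 = 5287.1 K → 5290 K.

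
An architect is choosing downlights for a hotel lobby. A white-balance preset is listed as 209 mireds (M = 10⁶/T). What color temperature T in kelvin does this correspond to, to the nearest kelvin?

T = 10⁶ / 209 = 4784.69 K → 4785 K.

4785 K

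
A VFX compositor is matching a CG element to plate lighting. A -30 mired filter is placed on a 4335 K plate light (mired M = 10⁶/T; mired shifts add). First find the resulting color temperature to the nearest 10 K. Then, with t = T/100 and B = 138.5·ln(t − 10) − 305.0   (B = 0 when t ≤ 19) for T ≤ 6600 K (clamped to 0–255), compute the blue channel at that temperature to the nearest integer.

205

M_in = 10⁶/4335 = 230.68; M_out = 230.68 + (-30) = 200.68.
T_out = 10⁶/200.68 = 4983.0 K → 4980 K; t = 49.8.
B = 138.5·ln(49.8 − 10) − 305.0 = 138.5·ln 39.8 − 305.0 = 138.5·3.6839 − 305.0 = 205.216.
Rounded: 205.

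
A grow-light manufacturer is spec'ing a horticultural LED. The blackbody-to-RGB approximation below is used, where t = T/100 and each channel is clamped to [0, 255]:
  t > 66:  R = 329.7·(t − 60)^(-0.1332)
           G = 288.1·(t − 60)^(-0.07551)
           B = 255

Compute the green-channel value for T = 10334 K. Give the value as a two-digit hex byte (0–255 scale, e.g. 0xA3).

t = 10334/100 = 103.34; the t > 66 branch applies.
G = 288.1·(103.34 − 60)^(-0.07551) = 288.1·43.34^(-0.07551) = 288.1·0.75231 = 216.741.
Rounded: 217; in hex, 0xD9.

0xD9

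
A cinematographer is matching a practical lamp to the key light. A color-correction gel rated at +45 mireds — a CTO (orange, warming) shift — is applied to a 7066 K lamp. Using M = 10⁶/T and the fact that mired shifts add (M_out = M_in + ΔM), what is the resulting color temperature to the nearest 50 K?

M_in = 10⁶/7066 = 141.52 mireds.
M_out = 141.52 + (+45) = 186.52 mireds.
T_out = 10⁶/186.52 = 5361.3 K → 5350 K.

5350 K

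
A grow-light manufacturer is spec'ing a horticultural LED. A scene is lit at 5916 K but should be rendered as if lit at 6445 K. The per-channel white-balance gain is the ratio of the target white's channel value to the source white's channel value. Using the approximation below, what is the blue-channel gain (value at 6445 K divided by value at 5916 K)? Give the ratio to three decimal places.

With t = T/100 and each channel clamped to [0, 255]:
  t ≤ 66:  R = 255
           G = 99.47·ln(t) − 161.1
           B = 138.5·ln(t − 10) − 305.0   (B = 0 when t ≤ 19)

1.060

At 5916 K (t = 59.16):
  B = 138.5·ln(59.16 − 10) − 305.0 = 138.5·ln 49.16 − 305.0 = 138.5·3.8951 − 305.0 = 234.469.
At 6445 K (t = 64.45):
  B = 138.5·ln(64.45 − 10) − 305.0 = 138.5·ln 54.45 − 305.0 = 138.5·3.9973 − 305.0 = 248.624.
Gain = 248.624 / 234.469 = 1.0604 → 1.060.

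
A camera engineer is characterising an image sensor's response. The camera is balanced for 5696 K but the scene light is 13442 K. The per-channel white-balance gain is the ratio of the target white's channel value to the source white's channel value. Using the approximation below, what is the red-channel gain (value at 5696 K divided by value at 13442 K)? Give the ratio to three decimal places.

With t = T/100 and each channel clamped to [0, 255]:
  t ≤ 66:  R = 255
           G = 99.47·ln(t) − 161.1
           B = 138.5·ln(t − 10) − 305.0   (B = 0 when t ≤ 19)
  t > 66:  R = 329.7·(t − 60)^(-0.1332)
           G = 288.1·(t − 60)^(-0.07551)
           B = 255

At 13442 K (t = 134.42):
  R = 329.7·(134.42 − 60)^(-0.1332) = 329.7·74.42^(-0.1332) = 329.7·0.56324 = 185.699.
At 5696 K (t = 56.96):
  R = 255 by definition for t ≤ 66.
Gain = 255.000 / 185.699 = 1.3732 → 1.373.

1.373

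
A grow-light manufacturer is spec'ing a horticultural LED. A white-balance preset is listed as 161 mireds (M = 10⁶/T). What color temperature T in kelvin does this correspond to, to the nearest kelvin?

6211 K

T = 10⁶ / 161 = 6211.18 K → 6211 K.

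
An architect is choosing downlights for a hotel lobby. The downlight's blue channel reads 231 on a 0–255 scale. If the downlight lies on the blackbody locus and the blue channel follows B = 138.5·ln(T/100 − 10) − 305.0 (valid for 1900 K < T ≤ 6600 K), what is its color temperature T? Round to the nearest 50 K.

5800 K

ln(t − 10) = (231 + 305.0) / 138.5 = 3.8700.
t − 10 = e^3.8700 = 47.944, so t = 57.944.
T = 100·t = 5794 K → 5800 K to the nearest 50 K.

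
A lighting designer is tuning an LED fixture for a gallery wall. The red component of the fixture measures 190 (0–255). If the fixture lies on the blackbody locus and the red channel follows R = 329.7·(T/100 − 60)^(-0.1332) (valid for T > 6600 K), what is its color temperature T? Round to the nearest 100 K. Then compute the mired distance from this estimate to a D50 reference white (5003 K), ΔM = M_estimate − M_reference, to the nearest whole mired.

(t − 60)^(-0.1332) = 190/329.7 = 0.57628.
t − 60 = 0.57628^(1/-0.1332) = 0.57628^(-7.508) = 62.667, so t = 122.667.
T = 100·t = 12267 K → 12300 K to the nearest 100 K.
M_estimate = 10⁶/12300 = 81.30; M_reference = 10⁶/5003 = 199.88.
ΔM = 81.30 − 199.88 = -118.58 → -119 mireds.

-119 mireds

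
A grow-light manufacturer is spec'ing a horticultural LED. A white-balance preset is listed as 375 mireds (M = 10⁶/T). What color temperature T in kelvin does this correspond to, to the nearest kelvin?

2667 K

T = 10⁶ / 375 = 2666.67 K → 2667 K.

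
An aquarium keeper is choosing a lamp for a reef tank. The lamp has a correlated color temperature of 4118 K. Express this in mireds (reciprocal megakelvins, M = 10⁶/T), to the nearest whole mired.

M = 10⁶ / 4118 = 242.836 → 243 mireds.

243 mireds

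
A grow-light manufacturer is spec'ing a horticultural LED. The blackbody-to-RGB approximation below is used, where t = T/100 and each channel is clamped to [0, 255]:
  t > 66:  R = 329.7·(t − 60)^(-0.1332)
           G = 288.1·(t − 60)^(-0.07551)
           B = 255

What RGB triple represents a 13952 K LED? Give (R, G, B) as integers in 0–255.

t = 13952/100 = 139.52; the t > 66 branch applies.
R = 329.7·(139.52 − 60)^(-0.1332) = 329.7·79.52^(-0.1332) = 329.7·0.55829 = 184.067.
G = 288.1·(139.52 − 60)^(-0.07551) = 288.1·79.52^(-0.07551) = 288.1·0.71861 = 207.032.
B = 255 by definition for t > 66.
Rounded: (184, 207, 255).

(184, 207, 255)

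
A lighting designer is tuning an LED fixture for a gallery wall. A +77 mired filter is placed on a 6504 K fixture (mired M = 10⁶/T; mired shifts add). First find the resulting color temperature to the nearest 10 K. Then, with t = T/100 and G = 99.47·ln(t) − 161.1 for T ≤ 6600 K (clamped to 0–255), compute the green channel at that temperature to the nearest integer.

214

M_in = 10⁶/6504 = 153.75; M_out = 153.75 + (+77) = 230.75.
T_out = 10⁶/230.75 = 4333.7 K → 4330 K; t = 43.3.
G = 99.47·ln 43.3 − 161.1 = 99.47·3.7682 − 161.1 = 213.718.
Rounded: 214.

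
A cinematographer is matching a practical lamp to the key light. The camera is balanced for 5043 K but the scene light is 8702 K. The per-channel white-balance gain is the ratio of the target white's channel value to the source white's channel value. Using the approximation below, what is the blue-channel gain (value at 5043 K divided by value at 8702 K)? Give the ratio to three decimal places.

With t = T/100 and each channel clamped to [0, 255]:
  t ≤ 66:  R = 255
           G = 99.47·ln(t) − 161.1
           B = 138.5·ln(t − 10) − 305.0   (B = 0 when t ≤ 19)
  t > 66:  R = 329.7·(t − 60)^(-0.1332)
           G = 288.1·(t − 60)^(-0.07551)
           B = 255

0.813

At 8702 K (t = 87.02):
  B = 255 by definition for t > 66.
At 5043 K (t = 50.43):
  B = 138.5·ln(50.43 − 10) − 305.0 = 138.5·ln 40.43 − 305.0 = 138.5·3.6996 − 305.0 = 207.391.
Gain = 207.391 / 255.000 = 0.8133 → 0.813.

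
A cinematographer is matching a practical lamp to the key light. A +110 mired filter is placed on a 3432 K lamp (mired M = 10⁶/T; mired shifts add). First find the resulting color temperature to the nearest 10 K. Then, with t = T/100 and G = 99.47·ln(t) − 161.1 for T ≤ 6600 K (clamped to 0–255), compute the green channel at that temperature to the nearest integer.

M_in = 10⁶/3432 = 291.38; M_out = 291.38 + (+110) = 401.38.
T_out = 10⁶/401.38 = 2491.4 K → 2490 K; t = 24.9.
G = 99.47·ln 24.9 − 161.1 = 99.47·3.2149 − 161.1 = 158.683.
Rounded: 159.

159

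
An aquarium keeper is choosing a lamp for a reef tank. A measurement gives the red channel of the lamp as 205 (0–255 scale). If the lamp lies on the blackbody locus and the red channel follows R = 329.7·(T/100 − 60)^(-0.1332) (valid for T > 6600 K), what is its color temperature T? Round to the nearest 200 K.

(t − 60)^(-0.1332) = 205/329.7 = 0.62178.
t − 60 = 0.62178^(1/-0.1332) = 0.62178^(-7.508) = 35.423, so t = 95.423.
T = 100·t = 9542 K → 9600 K to the nearest 200 K.

9600 K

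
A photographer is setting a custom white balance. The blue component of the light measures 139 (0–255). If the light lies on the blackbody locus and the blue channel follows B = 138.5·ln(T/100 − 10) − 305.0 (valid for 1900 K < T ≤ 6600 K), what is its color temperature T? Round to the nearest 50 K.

3450 K

ln(t − 10) = (139 + 305.0) / 138.5 = 3.2058.
t − 10 = e^3.2058 = 24.675, so t = 34.675.
T = 100·t = 3467 K → 3450 K to the nearest 50 K.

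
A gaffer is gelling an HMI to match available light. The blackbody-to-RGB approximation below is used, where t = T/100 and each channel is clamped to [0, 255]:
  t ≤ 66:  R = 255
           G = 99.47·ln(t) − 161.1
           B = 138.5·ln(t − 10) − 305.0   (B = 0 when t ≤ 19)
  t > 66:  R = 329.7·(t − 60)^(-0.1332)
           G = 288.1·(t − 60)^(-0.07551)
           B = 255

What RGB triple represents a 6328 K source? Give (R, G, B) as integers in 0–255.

t = 6328/100 = 63.28; the t ≤ 66 branch applies.
R = 255 by definition for t ≤ 66.
G = 99.47·ln 63.28 − 161.1 = 99.47·4.1476 − 161.1 = 251.459.
B = 138.5·ln(63.28 − 10) − 305.0 = 138.5·ln 53.28 − 305.0 = 138.5·3.9756 − 305.0 = 245.615.
Rounded: (255, 251, 246).

(255, 251, 246)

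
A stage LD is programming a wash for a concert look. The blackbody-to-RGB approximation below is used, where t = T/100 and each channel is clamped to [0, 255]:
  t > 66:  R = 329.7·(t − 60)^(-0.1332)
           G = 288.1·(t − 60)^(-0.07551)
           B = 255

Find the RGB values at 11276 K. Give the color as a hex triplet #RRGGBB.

#C2D6FF

t = 11276/100 = 112.76; the t > 66 branch applies.
R = 329.7·(112.76 − 60)^(-0.1332) = 329.7·52.76^(-0.1332) = 329.7·0.58964 = 194.405.
G = 288.1·(112.76 − 60)^(-0.07551) = 288.1·52.76^(-0.07551) = 288.1·0.74122 = 213.546.
B = 255 by definition for t > 66.
Rounded: (194, 214, 255).
In hex: #C2D6FF.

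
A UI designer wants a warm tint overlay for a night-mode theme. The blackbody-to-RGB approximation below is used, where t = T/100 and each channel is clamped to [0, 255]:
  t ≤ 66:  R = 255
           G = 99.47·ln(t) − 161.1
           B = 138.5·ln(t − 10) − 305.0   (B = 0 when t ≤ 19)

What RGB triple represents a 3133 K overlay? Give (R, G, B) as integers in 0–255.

(255, 182, 119)

t = 3133/100 = 31.33; the t ≤ 66 branch applies.
R = 255 by definition for t ≤ 66.
G = 99.47·ln 31.33 − 161.1 = 99.47·3.4446 − 161.1 = 181.532.
B = 138.5·ln(31.33 − 10) − 305.0 = 138.5·ln 21.33 − 305.0 = 138.5·3.0601 − 305.0 = 118.826.
Rounded: (255, 182, 119).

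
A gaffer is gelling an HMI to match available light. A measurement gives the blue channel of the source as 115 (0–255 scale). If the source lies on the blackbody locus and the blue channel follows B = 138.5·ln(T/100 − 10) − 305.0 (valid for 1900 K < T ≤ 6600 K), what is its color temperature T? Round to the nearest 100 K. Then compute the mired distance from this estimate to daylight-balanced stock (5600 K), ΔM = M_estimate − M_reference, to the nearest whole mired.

ln(t − 10) = (115 + 305.0) / 138.5 = 3.0325.
t − 10 = e^3.0325 = 20.749, so t = 30.749.
T = 100·t = 3075 K → 3100 K to the nearest 100 K.
M_estimate = 10⁶/3100 = 322.58; M_reference = 10⁶/5600 = 178.57.
ΔM = 322.58 − 178.57 = 144.01 → +144 mireds.

+144 mireds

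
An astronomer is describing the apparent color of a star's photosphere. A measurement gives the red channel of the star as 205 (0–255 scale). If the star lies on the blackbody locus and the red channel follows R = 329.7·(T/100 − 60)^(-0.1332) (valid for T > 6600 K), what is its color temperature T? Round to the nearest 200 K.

9600 K

(t − 60)^(-0.1332) = 205/329.7 = 0.62178.
t − 60 = 0.62178^(1/-0.1332) = 0.62178^(-7.508) = 35.423, so t = 95.423.
T = 100·t = 9542 K → 9600 K to the nearest 200 K.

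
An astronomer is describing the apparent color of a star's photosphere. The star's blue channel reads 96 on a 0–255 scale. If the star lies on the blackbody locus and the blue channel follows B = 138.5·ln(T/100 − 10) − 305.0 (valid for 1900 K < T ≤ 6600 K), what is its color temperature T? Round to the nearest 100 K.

2800 K

ln(t − 10) = (96 + 305.0) / 138.5 = 2.8953.
t − 10 = e^2.8953 = 18.089, so t = 28.089.
T = 100·t = 2809 K → 2800 K to the nearest 100 K.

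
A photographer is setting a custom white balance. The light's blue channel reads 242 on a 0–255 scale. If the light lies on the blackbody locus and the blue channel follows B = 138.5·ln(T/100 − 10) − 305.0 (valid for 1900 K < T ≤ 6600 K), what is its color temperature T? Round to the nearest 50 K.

ln(t − 10) = (242 + 305.0) / 138.5 = 3.9495.
t − 10 = e^3.9495 = 51.907, so t = 61.907.
T = 100·t = 6191 K → 6200 K to the nearest 50 K.

6200 K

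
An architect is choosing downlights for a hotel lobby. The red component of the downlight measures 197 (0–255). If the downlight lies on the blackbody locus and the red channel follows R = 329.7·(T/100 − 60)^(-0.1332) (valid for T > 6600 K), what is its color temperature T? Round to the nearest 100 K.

10800 K

(t − 60)^(-0.1332) = 197/329.7 = 0.59751.
t − 60 = 0.59751^(1/-0.1332) = 0.59751^(-7.508) = 47.761, so t = 107.761.
T = 100·t = 10776 K → 10800 K to the nearest 100 K.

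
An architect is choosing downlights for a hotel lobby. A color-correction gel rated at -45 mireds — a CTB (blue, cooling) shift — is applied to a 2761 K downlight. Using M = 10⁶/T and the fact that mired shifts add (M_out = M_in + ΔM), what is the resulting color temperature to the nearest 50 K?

M_in = 10⁶/2761 = 362.19 mireds.
M_out = 362.19 + (-45) = 317.19 mireds.
T_out = 10⁶/317.19 = 3152.7 K → 3150 K.

3150 K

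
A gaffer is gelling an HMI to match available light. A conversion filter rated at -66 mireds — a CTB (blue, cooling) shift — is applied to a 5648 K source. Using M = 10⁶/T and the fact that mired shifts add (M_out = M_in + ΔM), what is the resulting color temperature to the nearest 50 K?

9000 K

M_in = 10⁶/5648 = 177.05 mireds.
M_out = 177.05 + (-66) = 111.05 mireds.
T_out = 10⁶/111.05 = 9004.6 K → 9000 K.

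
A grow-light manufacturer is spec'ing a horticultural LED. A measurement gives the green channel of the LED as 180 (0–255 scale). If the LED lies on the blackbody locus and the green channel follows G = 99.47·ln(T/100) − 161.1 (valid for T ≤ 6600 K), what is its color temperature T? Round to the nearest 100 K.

3100 K

ln t = (180 + 161.1) / 99.47 = 3.4292.
t = e^3.4292 = 30.851.
T = 100·t = 3085 K → 3100 K to the nearest 100 K.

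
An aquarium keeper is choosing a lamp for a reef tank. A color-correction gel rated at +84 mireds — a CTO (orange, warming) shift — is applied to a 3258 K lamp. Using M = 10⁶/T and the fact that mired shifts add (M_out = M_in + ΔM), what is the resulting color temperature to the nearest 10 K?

2560 K

M_in = 10⁶/3258 = 306.94 mireds.
M_out = 306.94 + (+84) = 390.94 mireds.
T_out = 10⁶/390.94 = 2558.0 K → 2560 K.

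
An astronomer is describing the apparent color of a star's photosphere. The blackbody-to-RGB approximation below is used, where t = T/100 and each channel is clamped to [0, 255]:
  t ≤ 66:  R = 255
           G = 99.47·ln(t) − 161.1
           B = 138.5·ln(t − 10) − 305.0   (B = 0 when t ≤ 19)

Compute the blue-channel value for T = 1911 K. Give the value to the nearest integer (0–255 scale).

t = 1911/100 = 19.11; the t ≤ 66 branch applies.
B = 138.5·ln(19.11 − 10) − 305.0 = 138.5·ln 9.11 − 305.0 = 138.5·2.2094 − 305.0 = 0.998.
Rounded: 1.

1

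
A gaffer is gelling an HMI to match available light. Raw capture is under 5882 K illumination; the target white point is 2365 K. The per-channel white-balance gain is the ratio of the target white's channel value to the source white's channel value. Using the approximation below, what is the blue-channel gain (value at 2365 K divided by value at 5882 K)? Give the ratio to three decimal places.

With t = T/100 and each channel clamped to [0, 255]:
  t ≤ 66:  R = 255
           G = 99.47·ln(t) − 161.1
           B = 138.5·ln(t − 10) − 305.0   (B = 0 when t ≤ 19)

At 5882 K (t = 58.82):
  B = 138.5·ln(58.82 − 10) − 305.0 = 138.5·ln 48.82 − 305.0 = 138.5·3.8881 − 305.0 = 233.507.
At 2365 K (t = 23.65):
  B = 138.5·ln(23.65 − 10) − 305.0 = 138.5·ln 13.65 − 305.0 = 138.5·2.6137 − 305.0 = 57.003.
Gain = 57.003 / 233.507 = 0.2441 → 0.244.

0.244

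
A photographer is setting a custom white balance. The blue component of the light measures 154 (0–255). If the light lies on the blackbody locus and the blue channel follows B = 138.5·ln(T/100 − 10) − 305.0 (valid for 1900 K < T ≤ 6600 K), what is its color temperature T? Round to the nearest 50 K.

ln(t − 10) = (154 + 305.0) / 138.5 = 3.3141.
t − 10 = e^3.3141 = 27.497, so t = 37.497.
T = 100·t = 3750 K → 3750 K to the nearest 50 K.

3750 K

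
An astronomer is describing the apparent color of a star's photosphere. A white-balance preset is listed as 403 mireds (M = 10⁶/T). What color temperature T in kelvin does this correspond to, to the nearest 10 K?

2480 K

T = 10⁶ / 403 = 2481.39 K → 2480 K.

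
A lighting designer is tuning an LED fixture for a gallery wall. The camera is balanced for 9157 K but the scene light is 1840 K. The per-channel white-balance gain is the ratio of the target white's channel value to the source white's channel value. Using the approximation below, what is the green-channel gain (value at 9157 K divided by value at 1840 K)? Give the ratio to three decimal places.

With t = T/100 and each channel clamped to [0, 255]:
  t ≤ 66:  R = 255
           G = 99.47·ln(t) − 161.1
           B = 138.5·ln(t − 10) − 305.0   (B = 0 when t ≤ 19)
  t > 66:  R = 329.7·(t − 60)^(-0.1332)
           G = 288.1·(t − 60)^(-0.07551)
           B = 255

1.726

At 1840 K (t = 18.4):
  G = 99.47·ln 18.4 − 161.1 = 99.47·2.9124 − 161.1 = 128.592.
At 9157 K (t = 91.57):
  G = 288.1·(91.57 − 60)^(-0.07551) = 288.1·31.57^(-0.07551) = 288.1·0.77053 = 221.990.
Gain = 221.990 / 128.592 = 1.7263 → 1.726.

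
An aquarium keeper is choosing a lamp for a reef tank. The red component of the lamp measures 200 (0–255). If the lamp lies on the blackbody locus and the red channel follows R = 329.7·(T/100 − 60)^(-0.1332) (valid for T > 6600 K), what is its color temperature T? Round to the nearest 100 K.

10300 K

(t − 60)^(-0.1332) = 200/329.7 = 0.60661.
t − 60 = 0.60661^(1/-0.1332) = 0.60661^(-7.508) = 42.638, so t = 102.638.
T = 100·t = 10264 K → 10300 K to the nearest 100 K.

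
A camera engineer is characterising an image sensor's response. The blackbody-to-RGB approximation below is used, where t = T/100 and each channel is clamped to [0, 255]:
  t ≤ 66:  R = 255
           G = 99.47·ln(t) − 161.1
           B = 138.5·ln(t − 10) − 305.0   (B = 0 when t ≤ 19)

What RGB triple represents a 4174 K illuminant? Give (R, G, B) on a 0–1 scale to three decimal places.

(1.000, 0.824, 0.682)

t = 4174/100 = 41.74; the t ≤ 66 branch applies.
R = 255 by definition for t ≤ 66.
G = 99.47·ln 41.74 − 161.1 = 99.47·3.7315 − 161.1 = 210.068.
B = 138.5·ln(41.74 − 10) − 305.0 = 138.5·ln 31.74 − 305.0 = 138.5·3.4576 − 305.0 = 173.875.
Dividing each by 255: (1.0000, 0.8238, 0.6819) → (1.000, 0.824, 0.682).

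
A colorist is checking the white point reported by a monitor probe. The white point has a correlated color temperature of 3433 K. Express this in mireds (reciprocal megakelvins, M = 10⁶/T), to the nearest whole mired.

291 mireds

M = 10⁶ / 3433 = 291.290 → 291 mireds.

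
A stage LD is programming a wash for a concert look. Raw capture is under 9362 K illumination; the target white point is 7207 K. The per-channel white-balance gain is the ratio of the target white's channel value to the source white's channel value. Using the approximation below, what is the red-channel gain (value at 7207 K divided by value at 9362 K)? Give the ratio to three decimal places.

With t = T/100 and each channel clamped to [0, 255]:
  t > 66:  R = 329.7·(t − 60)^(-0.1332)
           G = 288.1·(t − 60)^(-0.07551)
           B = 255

At 9362 K (t = 93.62):
  R = 329.7·(93.62 − 60)^(-0.1332) = 329.7·33.62^(-0.1332) = 329.7·0.62612 = 206.432.
At 7207 K (t = 72.07):
  R = 329.7·(72.07 − 60)^(-0.1332) = 329.7·12.07^(-0.1332) = 329.7·0.71766 = 236.611.
Gain = 236.611 / 206.432 = 1.1462 → 1.146.

1.146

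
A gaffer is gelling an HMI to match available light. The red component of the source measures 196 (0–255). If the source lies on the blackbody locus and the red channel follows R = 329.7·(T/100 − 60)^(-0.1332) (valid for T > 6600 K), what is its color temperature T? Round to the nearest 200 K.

11000 K

(t − 60)^(-0.1332) = 196/329.7 = 0.59448.
t − 60 = 0.59448^(1/-0.1332) = 0.59448^(-7.508) = 49.621, so t = 109.621.
T = 100·t = 10962 K → 11000 K to the nearest 200 K.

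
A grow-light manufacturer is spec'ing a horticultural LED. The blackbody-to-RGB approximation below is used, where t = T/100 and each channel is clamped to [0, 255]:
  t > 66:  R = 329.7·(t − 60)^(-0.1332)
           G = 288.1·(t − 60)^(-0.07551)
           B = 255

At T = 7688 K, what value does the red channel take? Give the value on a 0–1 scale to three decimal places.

t = 7688/100 = 76.88; the t > 66 branch applies.
R = 329.7·(76.88 − 60)^(-0.1332) = 329.7·16.88^(-0.1332) = 329.7·0.68630 = 226.273.
On a 0–1 scale: 226.273/255 = 0.8873 → 0.887.

0.887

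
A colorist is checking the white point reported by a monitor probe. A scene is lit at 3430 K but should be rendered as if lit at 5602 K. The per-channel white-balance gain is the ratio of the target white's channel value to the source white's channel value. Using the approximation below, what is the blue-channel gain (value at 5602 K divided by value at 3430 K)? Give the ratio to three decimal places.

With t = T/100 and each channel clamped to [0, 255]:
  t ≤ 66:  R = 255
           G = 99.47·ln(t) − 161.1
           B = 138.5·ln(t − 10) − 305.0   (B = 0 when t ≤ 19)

At 3430 K (t = 34.3):
  B = 138.5·ln(34.3 − 10) − 305.0 = 138.5·ln 24.3 − 305.0 = 138.5·3.1905 − 305.0 = 136.881.
At 5602 K (t = 56.02):
  B = 138.5·ln(56.02 − 10) − 305.0 = 138.5·ln 46.02 − 305.0 = 138.5·3.8291 − 305.0 = 225.327.
Gain = 225.327 / 136.881 = 1.6462 → 1.646.

1.646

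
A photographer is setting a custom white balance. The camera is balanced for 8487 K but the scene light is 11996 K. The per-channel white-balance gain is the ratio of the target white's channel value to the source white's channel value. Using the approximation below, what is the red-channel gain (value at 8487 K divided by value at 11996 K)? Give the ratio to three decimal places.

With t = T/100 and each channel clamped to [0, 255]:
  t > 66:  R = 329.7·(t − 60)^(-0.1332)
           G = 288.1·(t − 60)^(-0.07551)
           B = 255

At 11996 K (t = 119.96):
  R = 329.7·(119.96 − 60)^(-0.1332) = 329.7·59.96^(-0.1332) = 329.7·0.57968 = 191.121.
At 8487 K (t = 84.87):
  R = 329.7·(84.87 − 60)^(-0.1332) = 329.7·24.87^(-0.1332) = 329.7·0.65177 = 214.889.
Gain = 214.889 / 191.121 = 1.1244 → 1.124.

1.124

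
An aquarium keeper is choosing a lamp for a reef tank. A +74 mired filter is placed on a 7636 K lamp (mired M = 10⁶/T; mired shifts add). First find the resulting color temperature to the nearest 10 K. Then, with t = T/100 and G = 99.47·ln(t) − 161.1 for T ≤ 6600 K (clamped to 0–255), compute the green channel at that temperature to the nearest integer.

M_in = 10⁶/7636 = 130.96; M_out = 130.96 + (+74) = 204.96.
T_out = 10⁶/204.96 = 4879.0 K → 4880 K; t = 48.8.
G = 99.47·ln 48.8 − 161.1 = 99.47·3.8877 − 161.1 = 225.613.
Rounded: 226.

226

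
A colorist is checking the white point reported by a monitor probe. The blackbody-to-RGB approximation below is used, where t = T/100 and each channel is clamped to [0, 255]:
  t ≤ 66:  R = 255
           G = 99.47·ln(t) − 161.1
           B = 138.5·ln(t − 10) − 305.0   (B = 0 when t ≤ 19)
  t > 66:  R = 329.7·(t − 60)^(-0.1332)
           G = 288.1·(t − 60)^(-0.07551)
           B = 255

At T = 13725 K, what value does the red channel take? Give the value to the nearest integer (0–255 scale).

185

t = 13725/100 = 137.25; the t > 66 branch applies.
R = 329.7·(137.25 − 60)^(-0.1332) = 329.7·77.25^(-0.1332) = 329.7·0.56044 = 184.778.
Rounded: 185.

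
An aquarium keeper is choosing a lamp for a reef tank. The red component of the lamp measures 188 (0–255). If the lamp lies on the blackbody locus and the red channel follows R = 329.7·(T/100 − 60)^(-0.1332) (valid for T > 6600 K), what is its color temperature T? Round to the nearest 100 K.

(t − 60)^(-0.1332) = 188/329.7 = 0.57022.
t − 60 = 0.57022^(1/-0.1332) = 0.57022^(-7.508) = 67.848, so t = 127.848.
T = 100·t = 12785 K → 12800 K to the nearest 100 K.

12800 K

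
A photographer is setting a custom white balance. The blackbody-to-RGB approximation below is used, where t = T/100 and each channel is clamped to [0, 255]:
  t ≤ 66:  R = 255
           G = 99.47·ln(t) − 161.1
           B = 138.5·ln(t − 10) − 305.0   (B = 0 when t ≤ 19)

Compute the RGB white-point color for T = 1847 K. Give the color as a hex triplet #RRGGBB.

#FF8100

t = 1847/100 = 18.47; the t ≤ 66 branch applies.
R = 255 by definition for t ≤ 66.
G = 99.47·ln 18.47 − 161.1 = 99.47·2.9161 − 161.1 = 128.969.
t = 18.47 ≤ 19, so B = 0.
Rounded: (255, 129, 0).
In hex: #FF8100.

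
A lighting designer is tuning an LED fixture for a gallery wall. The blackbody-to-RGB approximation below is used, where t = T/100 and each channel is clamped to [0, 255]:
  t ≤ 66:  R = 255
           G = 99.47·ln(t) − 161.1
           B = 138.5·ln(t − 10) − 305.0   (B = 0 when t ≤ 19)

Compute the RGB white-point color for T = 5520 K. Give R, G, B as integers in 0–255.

R=255, G=238, B=223

t = 5520/100 = 55.2; the t ≤ 66 branch applies.
R = 255 by definition for t ≤ 66.
G = 99.47·ln 55.2 − 161.1 = 99.47·4.0110 − 161.1 = 237.870.
B = 138.5·ln(55.2 − 10) − 305.0 = 138.5·ln 45.2 − 305.0 = 138.5·3.8111 − 305.0 = 222.837.
Rounded: (255, 238, 223).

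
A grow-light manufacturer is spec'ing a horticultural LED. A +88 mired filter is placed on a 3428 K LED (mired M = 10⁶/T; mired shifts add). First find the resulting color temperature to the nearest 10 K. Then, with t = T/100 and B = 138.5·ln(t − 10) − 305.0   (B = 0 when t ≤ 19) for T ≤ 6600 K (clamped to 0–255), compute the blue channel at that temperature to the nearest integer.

M_in = 10⁶/3428 = 291.72; M_out = 291.72 + (+88) = 379.72.
T_out = 10⁶/379.72 = 2633.6 K → 2630 K; t = 26.3.
B = 138.5·ln(26.3 − 10) − 305.0 = 138.5·ln 16.3 − 305.0 = 138.5·2.7912 − 305.0 = 81.576.
Rounded: 82.

82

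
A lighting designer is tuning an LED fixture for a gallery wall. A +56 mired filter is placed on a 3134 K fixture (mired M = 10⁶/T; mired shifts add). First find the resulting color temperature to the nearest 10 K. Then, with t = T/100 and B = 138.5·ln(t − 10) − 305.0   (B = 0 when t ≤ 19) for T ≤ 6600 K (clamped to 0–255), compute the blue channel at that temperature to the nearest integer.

85

M_in = 10⁶/3134 = 319.08; M_out = 319.08 + (+56) = 375.08.
T_out = 10⁶/375.08 = 2666.1 K → 2670 K; t = 26.7.
B = 138.5·ln(26.7 − 10) − 305.0 = 138.5·ln 16.7 − 305.0 = 138.5·2.8154 − 305.0 = 84.934.
Rounded: 85.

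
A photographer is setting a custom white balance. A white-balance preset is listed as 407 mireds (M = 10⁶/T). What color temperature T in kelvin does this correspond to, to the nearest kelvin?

T = 10⁶ / 407 = 2457.00 K → 2457 K.

2457 K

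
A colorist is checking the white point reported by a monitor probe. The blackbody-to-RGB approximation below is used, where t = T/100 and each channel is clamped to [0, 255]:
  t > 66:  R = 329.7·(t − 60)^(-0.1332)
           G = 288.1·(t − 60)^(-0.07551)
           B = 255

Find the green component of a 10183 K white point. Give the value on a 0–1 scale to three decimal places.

0.852

t = 10183/100 = 101.83; the t > 66 branch applies.
G = 288.1·(101.83 − 60)^(-0.07551) = 288.1·41.83^(-0.07551) = 288.1·0.75433 = 217.323.
On a 0–1 scale: 217.323/255 = 0.8522 → 0.852.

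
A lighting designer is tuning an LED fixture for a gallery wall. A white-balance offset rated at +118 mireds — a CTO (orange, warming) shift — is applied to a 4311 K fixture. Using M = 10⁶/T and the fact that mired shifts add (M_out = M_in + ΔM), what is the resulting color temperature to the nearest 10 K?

2860 K

M_in = 10⁶/4311 = 231.96 mireds.
M_out = 231.96 + (+118) = 349.96 mireds.
T_out = 10⁶/349.96 = 2857.4 K → 2860 K.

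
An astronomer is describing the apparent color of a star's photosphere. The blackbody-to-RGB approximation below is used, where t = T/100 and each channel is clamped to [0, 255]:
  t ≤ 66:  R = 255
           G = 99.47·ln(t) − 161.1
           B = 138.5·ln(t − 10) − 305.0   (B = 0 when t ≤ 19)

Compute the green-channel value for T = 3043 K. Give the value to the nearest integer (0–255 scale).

179

t = 3043/100 = 30.43; the t ≤ 66 branch applies.
G = 99.47·ln 30.43 − 161.1 = 99.47·3.4154 − 161.1 = 178.633.
Rounded: 179.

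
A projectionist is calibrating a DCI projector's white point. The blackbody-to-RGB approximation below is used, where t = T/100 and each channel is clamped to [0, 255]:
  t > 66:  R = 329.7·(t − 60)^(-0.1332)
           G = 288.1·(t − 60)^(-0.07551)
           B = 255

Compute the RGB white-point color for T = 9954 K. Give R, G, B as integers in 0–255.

R=202, G=218, B=255

t = 9954/100 = 99.54; the t > 66 branch applies.
R = 329.7·(99.54 − 60)^(-0.1332) = 329.7·39.54^(-0.1332) = 329.7·0.61274 = 202.020.
G = 288.1·(99.54 − 60)^(-0.07551) = 288.1·39.54^(-0.07551) = 288.1·0.75754 = 218.248.
B = 255 by definition for t > 66.
Rounded: (202, 218, 255).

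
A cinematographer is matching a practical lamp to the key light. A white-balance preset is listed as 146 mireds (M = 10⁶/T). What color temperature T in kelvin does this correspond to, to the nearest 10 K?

6850 K

T = 10⁶ / 146 = 6849.32 K → 6850 K.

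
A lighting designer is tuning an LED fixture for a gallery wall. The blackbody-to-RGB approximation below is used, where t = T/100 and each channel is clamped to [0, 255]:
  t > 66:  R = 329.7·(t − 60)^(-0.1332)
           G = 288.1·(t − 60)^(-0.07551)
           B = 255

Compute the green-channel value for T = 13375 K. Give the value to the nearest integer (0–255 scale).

208

t = 13375/100 = 133.75; the t > 66 branch applies.
G = 288.1·(133.75 − 60)^(-0.07551) = 288.1·73.75^(-0.07551) = 288.1·0.72271 = 208.213.
Rounded: 208.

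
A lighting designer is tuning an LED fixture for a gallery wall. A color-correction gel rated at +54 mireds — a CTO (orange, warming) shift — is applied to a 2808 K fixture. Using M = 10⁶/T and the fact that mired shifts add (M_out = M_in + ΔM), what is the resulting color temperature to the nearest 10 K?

M_in = 10⁶/2808 = 356.13 mireds.
M_out = 356.13 + (+54) = 410.13 mireds.
T_out = 10⁶/410.13 = 2438.3 K → 2440 K.

2440 K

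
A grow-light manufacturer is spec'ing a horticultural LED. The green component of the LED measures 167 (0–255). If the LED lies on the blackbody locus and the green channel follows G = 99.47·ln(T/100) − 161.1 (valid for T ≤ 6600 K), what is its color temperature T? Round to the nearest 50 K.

ln t = (167 + 161.1) / 99.47 = 3.2985.
t = e^3.2985 = 27.072.
T = 100·t = 2707 K → 2700 K to the nearest 50 K.

2700 K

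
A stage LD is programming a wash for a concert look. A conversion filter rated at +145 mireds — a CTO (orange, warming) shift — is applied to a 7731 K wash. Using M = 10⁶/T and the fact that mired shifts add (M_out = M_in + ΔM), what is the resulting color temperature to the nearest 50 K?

M_in = 10⁶/7731 = 129.35 mireds.
M_out = 129.35 + (+145) = 274.35 mireds.
T_out = 10⁶/274.35 = 3645.0 K → 3650 K.

3650 K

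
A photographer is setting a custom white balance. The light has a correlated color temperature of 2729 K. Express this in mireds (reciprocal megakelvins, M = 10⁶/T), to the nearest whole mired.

366 mireds

M = 10⁶ / 2729 = 366.435 → 366 mireds.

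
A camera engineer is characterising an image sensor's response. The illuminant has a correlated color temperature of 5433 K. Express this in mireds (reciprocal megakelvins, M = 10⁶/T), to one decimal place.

M = 10⁶ / 5433 = 184.060 → 184.1 mireds.

184.1 mireds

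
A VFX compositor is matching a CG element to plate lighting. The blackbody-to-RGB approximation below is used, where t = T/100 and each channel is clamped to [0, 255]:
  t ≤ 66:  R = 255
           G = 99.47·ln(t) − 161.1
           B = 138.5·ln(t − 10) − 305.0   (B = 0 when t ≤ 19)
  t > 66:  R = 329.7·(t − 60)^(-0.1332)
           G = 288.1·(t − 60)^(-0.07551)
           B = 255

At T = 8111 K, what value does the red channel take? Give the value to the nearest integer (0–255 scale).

t = 8111/100 = 81.11; the t > 66 branch applies.
R = 329.7·(81.11 − 60)^(-0.1332) = 329.7·21.11^(-0.1332) = 329.7·0.66616 = 219.633.
Rounded: 220.

220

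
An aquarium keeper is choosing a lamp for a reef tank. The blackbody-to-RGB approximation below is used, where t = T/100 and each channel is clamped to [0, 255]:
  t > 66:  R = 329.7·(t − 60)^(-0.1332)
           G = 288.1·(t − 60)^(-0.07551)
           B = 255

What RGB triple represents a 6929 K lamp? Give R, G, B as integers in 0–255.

t = 6929/100 = 69.29; the t > 66 branch applies.
R = 329.7·(69.29 − 60)^(-0.1332) = 329.7·9.29^(-0.1332) = 329.7·0.74312 = 245.007.
G = 288.1·(69.29 − 60)^(-0.07551) = 288.1·9.29^(-0.07551) = 288.1·0.84509 = 243.472.
B = 255 by definition for t > 66.
Rounded: (245, 243, 255).

R=245, G=243, B=255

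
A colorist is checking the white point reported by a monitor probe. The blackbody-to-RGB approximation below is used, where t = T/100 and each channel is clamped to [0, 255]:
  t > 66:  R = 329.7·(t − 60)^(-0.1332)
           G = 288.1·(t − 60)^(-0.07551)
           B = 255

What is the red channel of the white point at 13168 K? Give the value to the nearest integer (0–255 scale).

187

t = 13168/100 = 131.68; the t > 66 branch applies.
R = 329.7·(131.68 − 60)^(-0.1332) = 329.7·71.68^(-0.1332) = 329.7·0.56606 = 186.629.
Rounded: 187.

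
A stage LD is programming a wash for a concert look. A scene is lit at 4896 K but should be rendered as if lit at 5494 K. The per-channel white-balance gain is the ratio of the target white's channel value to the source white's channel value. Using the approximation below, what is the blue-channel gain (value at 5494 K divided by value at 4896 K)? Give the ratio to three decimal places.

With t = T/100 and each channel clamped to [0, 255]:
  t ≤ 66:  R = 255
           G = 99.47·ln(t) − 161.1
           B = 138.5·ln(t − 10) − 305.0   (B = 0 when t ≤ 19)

At 4896 K (t = 48.96):
  B = 138.5·ln(48.96 − 10) − 305.0 = 138.5·ln 38.96 − 305.0 = 138.5·3.6625 − 305.0 = 202.261.
At 5494 K (t = 54.94):
  B = 138.5·ln(54.94 − 10) − 305.0 = 138.5·ln 44.94 − 305.0 = 138.5·3.8053 − 305.0 = 222.038.
Gain = 222.038 / 202.261 = 1.0978 → 1.098.

1.098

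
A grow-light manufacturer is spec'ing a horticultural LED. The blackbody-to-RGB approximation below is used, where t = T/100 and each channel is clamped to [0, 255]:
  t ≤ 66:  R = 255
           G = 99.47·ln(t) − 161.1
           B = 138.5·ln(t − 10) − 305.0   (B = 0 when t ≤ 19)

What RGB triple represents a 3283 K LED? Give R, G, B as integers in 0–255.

t = 3283/100 = 32.83; the t ≤ 66 branch applies.
R = 255 by definition for t ≤ 66.
G = 99.47·ln 32.83 − 161.1 = 99.47·3.4913 − 161.1 = 186.184.
B = 138.5·ln(32.83 − 10) − 305.0 = 138.5·ln 22.83 − 305.0 = 138.5·3.1281 − 305.0 = 128.238.
Rounded: (255, 186, 128).

R=255, G=186, B=128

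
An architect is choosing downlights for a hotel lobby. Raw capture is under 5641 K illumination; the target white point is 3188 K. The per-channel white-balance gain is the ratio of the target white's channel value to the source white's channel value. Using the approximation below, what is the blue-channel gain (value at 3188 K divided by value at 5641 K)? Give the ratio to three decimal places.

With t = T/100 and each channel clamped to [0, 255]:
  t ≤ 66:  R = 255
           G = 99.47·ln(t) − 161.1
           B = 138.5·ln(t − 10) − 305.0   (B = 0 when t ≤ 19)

At 5641 K (t = 56.41):
  B = 138.5·ln(56.41 − 10) − 305.0 = 138.5·ln 46.41 − 305.0 = 138.5·3.8375 − 305.0 = 226.496.
At 3188 K (t = 31.88):
  B = 138.5·ln(31.88 − 10) − 305.0 = 138.5·ln 21.88 − 305.0 = 138.5·3.0856 − 305.0 = 122.352.
Gain = 122.352 / 226.496 = 0.5402 → 0.540.

0.540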